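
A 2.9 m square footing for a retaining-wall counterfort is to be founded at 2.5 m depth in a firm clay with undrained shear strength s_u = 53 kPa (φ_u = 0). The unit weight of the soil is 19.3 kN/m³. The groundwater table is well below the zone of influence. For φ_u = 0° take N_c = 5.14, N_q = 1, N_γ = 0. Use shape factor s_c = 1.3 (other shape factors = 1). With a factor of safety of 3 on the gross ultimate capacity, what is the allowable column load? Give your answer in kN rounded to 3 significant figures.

P_all ≈ 1130 kN

Overburden at base level: q = 19.3 × 2.5 = 48.25 kPa.
Cohesion term c·N_c·s_c = 53 × 5.14 × 1.3 = 354.15 kPa; surcharge term q·N_q = 48.25 × 1 = 48.25 kPa.
q_ult = 354.15 + 48.25 = 402.4 kPa.
Gross allowable pressure q_all = 402.4 / 3 = 134.13 kPa.
Footing area = 8.41 m², so allowable column load = 134.13 × 8.41 = 1128.1 kN.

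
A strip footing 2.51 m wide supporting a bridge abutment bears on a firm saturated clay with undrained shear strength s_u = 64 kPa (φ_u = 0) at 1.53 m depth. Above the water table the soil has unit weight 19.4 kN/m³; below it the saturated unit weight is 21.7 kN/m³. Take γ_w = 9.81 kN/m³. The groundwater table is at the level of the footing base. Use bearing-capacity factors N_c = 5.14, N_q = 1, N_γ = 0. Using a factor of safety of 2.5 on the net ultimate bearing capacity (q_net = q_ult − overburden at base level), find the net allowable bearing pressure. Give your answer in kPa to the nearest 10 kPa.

Overburden at base level: q = 19.4 × 1.53 = 29.682 kPa.
Cohesion term c·N_c = 64 × 5.14 = 328.96 kPa; surcharge term q·N_q = 29.682 × 1 = 29.682 kPa.
q_ult = 328.96 + 29.682 = 358.64 kPa.
q_net = 358.64 − 29.682 = 328.96 kPa.
q_all(net) = 328.96 / 2.5 = 131.58 kPa.

q_all(net) ≈ 130 kPa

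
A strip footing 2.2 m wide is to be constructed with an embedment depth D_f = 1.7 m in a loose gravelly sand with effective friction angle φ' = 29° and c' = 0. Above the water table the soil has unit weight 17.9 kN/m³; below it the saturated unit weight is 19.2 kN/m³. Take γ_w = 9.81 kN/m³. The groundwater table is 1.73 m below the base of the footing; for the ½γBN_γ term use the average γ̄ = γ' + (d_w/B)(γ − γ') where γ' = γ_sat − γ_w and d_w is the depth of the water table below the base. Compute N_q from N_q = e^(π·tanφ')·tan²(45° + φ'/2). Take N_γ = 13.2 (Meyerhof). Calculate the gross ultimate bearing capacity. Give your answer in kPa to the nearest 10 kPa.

q_ult ≈ 730 kPa

tan29° = 0.5543, so N_q = e^(π×0.5543)·tan²(59.5°) = 5.705 × 2.882 = 16.44.
Overburden at base level: q = 17.9 × 1.7 = 30.43 kPa.
The water table is 1.73 m below the base (< B = 2.2 m), so the ½γBN_γ term uses γ̄ = γ' + (d_w/B)(γ − γ') = 9.39 + (1.73/2.2)(17.9 − 9.39) = 16.082 kN/m³.
Surcharge term q·N_q = 30.43 × 16.443 = 500.37 kPa; self-weight term 0.5·γ·B·N_γ = 0.5 × 16.082 × 2.2 × 13.2 = 233.51 kPa.
q_ult = 500.37 + 233.51 = 733.88 kPa.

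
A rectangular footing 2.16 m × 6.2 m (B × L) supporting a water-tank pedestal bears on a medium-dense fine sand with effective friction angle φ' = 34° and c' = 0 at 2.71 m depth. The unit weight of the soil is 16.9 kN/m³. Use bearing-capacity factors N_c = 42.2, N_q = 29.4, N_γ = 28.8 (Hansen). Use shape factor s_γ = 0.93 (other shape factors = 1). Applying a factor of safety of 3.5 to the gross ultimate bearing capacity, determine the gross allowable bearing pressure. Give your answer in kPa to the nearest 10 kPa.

Effective surcharge at the founding depth q = γ·D_f = 16.9 × 2.71 = 45.799 kPa.
q_ult = q·N_q + 0.5·γ·B·N_γ·s_γ
     = 45.799 × 29.4 + 0.5 × 16.9 × 2.16 × 28.8 × 0.93
     = 1346.5 + 488.86 = 1835.4 kPa.
q_all = q_ult / FS = 1835.4 / 3.5 = 524.39 kPa.

q_all ≈ 520 kPa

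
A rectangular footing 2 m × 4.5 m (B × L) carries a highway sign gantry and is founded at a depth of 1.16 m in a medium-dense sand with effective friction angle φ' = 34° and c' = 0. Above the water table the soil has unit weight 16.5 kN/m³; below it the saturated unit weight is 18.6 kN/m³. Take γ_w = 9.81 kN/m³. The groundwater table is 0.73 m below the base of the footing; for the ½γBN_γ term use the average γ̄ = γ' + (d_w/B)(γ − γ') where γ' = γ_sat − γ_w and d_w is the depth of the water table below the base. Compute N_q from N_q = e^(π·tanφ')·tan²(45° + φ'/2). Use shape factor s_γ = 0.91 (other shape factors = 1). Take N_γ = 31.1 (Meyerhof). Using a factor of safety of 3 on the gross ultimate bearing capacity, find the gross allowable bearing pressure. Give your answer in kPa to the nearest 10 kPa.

q_all ≈ 300 kPa

N_q = e^(π·tan34°)·tan²(62°) = 29.44.
Effective surcharge at the founding depth q = γ·D_f = 16.5 × 1.16 = 19.14 kPa.
With d_w = 0.73 m < B, γ̄ = 8.79 + (0.73/2) × (16.5 − 8.79) = 11.604 kN/m³.
q_ult = q·N_q + 0.5·γ·B·N_γ·s_γ
     = 19.14 × 29.44 + 0.5 × 11.604 × 2 × 31.1 × 0.91
     = 563.48 + 328.41 = 891.89 kPa.
q_all = 891.89 / 3 = 297.3 kPa.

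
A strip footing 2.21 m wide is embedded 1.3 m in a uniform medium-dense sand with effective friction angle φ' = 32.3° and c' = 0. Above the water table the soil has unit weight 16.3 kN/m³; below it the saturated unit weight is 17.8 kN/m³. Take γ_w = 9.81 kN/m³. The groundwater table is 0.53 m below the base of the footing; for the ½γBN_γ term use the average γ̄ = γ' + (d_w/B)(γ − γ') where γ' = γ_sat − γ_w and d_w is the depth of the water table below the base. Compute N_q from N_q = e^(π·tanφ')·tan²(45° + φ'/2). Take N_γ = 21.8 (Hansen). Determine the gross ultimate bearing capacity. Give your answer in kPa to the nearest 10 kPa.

q_ult ≈ 750 kPa

tan32.3° = 0.6322, so N_q = e^(π×0.6322)·tan²(61.15°) = 7.287 × 3.295 = 24.01.
Effective surcharge at the founding depth q = γ·D_f = 16.3 × 1.3 = 21.19 kPa.
With d_w = 0.53 m < B, γ̄ = 7.99 + (0.53/2.21) × (16.3 − 7.99) = 9.9829 kN/m³.
q_ult = q·N_q + 0.5·γ·B·N_γ
     = 21.19 × 24.01 + 0.5 × 9.9829 × 2.21 × 21.8
     = 508.77 + 240.48 = 749.25 kPa.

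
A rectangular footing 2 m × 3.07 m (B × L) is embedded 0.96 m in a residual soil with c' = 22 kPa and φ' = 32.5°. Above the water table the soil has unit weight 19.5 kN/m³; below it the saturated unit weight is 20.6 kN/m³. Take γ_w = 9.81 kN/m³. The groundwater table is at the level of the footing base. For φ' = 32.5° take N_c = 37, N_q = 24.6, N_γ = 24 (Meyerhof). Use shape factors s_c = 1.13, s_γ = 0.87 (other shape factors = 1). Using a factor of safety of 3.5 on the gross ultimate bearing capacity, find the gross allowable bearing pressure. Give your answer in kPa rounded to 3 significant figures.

q_all ≈ 459 kPa

Overburden at base level: q = 19.5 × 0.96 = 18.72 kPa.
Below the base the soil is submerged, so the ½γBN_γ term uses γ' = 20.6 − 9.81 = 10.79 kN/m³.
Cohesion term c·N_c·s_c = 22 × 37 × 1.13 = 919.82 kPa; surcharge term q·N_q = 18.72 × 24.6 = 460.51 kPa; self-weight term 0.5·γ·B·N_γ·s_γ = 0.5 × 10.79 × 2 × 24 × 0.87 = 225.3 kPa.
q_ult = 919.82 + 460.51 + 225.3 = 1605.6 kPa.
q_all = 1605.6 / 3.5 = 458.75 kPa.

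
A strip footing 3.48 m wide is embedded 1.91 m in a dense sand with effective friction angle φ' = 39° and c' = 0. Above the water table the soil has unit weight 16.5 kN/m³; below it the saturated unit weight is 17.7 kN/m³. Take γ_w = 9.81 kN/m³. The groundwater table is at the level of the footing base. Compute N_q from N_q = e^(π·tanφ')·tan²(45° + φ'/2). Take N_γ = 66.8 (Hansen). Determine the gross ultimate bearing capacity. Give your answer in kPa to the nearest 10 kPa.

tan39° = 0.8098, so N_q = e^(π×0.8098)·tan²(64.5°) = 12.731 × 4.395 = 55.96.
Overburden at base level: q = 16.5 × 1.91 = 31.515 kPa.
Below the base the soil is submerged, so the ½γBN_γ term uses γ' = 17.7 − 9.81 = 7.89 kN/m³.
Surcharge term q·N_q = 31.515 × 55.957 = 1763.5 kPa; self-weight term 0.5·γ·B·N_γ = 0.5 × 7.89 × 3.48 × 66.8 = 917.07 kPa.
q_ult = 1763.5 + 917.07 = 2680.6 kPa.

q_ult ≈ 2680 kPa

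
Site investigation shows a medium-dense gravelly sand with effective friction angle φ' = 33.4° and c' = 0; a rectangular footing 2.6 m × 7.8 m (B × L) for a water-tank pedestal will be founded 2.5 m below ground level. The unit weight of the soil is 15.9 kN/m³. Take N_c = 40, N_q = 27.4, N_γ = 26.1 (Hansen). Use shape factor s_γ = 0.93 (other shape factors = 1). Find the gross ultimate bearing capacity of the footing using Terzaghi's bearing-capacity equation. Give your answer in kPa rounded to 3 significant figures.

q_ult ≈ 1590 kPa

Effective surcharge at the founding depth q = γ·D_f = 15.9 × 2.5 = 39.75 kPa.
q_ult = q·N_q + 0.5·γ·B·N_γ·s_γ
     = 39.75 × 27.4 + 0.5 × 15.9 × 2.6 × 26.1 × 0.93
     = 1089.1 + 501.72 = 1590.9 kPa.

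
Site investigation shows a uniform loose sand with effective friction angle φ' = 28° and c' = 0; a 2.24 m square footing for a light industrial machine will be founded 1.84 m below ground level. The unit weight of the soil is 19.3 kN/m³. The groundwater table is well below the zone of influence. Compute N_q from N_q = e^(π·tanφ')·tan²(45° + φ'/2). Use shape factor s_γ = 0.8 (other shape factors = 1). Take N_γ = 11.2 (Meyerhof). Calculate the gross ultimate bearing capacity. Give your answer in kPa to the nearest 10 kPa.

tan28° = 0.5317, so N_q = e^(π×0.5317)·tan²(59°) = 5.314 × 2.77 = 14.72.
q = γ·D_f = 19.3 × 1.84 = 35.512 kPa.
q·N_q = 35.512 × 14.72 = 522.73 kPa
0.5·γ·B·N_γ·s_γ = 0.5 × 19.3 × 2.24 × 11.2 × 0.8 = 193.68 kPa
q_ult = 522.73 + 193.68 = 716.41 kPa.

q_ult ≈ 720 kPa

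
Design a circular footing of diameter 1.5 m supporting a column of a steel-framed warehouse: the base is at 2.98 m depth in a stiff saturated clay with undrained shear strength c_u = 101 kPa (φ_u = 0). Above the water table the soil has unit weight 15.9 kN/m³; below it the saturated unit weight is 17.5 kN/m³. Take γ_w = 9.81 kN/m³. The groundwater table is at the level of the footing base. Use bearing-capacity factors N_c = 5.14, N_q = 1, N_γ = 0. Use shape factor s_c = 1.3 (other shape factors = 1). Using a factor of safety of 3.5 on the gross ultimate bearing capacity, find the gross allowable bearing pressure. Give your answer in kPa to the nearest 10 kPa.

q_all ≈ 210 kPa

Overburden at base level: q = 15.9 × 2.98 = 47.382 kPa.
Cohesion term c·N_c·s_c = 101 × 5.14 × 1.3 = 674.88 kPa; surcharge term q·N_q = 47.382 × 1 = 47.382 kPa.
q_ult = 674.88 + 47.382 = 722.26 kPa.
q_all = 722.26 / 3.5 = 206.36 kPa.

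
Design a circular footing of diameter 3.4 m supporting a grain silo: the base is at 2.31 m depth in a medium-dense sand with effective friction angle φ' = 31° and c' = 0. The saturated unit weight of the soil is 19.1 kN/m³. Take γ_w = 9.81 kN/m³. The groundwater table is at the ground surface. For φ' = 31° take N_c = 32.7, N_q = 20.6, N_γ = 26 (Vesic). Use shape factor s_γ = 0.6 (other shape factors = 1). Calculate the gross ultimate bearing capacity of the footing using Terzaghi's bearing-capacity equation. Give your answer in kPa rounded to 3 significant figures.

With the water table at the surface the whole profile is submerged: γ' = 19.1 − 9.81 = 9.29 kN/m³, so q = γ'·D_f = 21.46 kPa; the same γ' applies in the ½γBN_γ term.
q_ult = q·N_q + 0.5·γ·B·N_γ·s_γ
     = 21.46 × 20.6 + 0.5 × 9.29 × 3.4 × 26 × 0.6
     = 442.07 + 246.37 = 688.44 kPa.

q_ult ≈ 688 kPa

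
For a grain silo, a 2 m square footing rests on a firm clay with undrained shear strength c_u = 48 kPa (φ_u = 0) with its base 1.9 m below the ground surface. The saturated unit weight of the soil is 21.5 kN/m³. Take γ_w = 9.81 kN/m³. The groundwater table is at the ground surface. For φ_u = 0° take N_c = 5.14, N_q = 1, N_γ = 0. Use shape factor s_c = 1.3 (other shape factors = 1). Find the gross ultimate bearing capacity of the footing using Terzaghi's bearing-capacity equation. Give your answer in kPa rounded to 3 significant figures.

Water table at ground surface, so effective unit weight γ' = 21.5 − 9.81 = 11.69 kN/m³ is used throughout; overburden q = 11.69 × 1.9 = 22.211 kPa.
Cohesion term c·N_c·s_c = 48 × 5.14 × 1.3 = 320.74 kPa; surcharge term q·N_q = 22.211 × 1 = 22.211 kPa.
q_ult = 320.74 + 22.211 = 342.95 kPa.

q_ult ≈ 343 kPa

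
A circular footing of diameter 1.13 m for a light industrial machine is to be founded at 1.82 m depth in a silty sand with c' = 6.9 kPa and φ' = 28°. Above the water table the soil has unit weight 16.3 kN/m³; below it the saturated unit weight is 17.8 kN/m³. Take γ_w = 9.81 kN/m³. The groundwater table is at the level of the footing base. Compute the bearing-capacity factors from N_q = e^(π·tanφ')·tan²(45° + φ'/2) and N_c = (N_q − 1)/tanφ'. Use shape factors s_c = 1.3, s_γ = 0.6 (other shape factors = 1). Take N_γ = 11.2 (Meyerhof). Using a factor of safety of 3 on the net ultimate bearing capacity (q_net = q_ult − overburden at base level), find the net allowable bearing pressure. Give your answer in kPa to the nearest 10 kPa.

N_q = e^(π·tan28°)·tan²(59°) = 14.72; N_c = (N_q − 1)/tanφ' = 25.8.
q = γ·D_f = 16.3 × 1.82 = 29.666 kPa.
For the ½γBN_γ term take γ' = 17.8 − 9.81 = 7.99 kN/m³ (soil below base is submerged).
c·N_c·s_c = 6.9 × 25.803 × 1.3 = 231.46 kPa
q·N_q = 29.666 × 14.72 = 436.68 kPa
0.5·γ·B·N_γ·s_γ = 0.5 × 7.99 × 1.13 × 11.2 × 0.6 = 30.336 kPa
q_ult = 231.46 + 436.68 + 30.336 = 698.47 kPa.
q_net = 698.47 − 29.666 = 668.81 kPa.
q_all(net) = 668.81 / 3 = 222.94 kPa.

q_all(net) ≈ 220 kPa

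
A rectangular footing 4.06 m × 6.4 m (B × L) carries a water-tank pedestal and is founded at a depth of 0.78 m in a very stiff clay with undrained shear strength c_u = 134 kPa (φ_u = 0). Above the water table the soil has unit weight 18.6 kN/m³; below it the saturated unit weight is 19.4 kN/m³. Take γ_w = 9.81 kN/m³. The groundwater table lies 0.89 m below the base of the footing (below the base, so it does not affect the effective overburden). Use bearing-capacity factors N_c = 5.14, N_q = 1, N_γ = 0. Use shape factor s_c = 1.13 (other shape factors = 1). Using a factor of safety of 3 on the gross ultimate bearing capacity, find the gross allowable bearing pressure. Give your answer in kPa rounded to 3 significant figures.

q_all ≈ 264 kPa

q = γ·D_f = 18.6 × 0.78 = 14.508 kPa.
c·N_c·s_c = 134 × 5.14 × 1.13 = 778.3 kPa
q·N_q = 14.508 × 1 = 14.508 kPa
q_ult = 778.3 + 14.508 = 792.81 kPa.
q_all = 792.81 / 3 = 264.27 kPa.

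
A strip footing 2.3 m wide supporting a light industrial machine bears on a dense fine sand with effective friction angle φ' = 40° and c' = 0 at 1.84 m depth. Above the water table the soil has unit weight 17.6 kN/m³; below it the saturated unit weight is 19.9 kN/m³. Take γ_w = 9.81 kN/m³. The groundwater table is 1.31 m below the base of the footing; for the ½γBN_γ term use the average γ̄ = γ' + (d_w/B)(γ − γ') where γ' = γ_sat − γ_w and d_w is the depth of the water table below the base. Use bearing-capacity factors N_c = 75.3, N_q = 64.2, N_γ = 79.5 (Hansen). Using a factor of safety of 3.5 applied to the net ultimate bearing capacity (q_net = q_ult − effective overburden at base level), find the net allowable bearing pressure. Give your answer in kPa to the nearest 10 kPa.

q_all(net) ≈ 960 kPa

Effective surcharge at the founding depth q = γ·D_f = 17.6 × 1.84 = 32.384 kPa.
With d_w = 1.31 m < B, γ̄ = 10.09 + (1.31/2.3) × (17.6 − 10.09) = 14.367 kN/m³.
q_ult = q·N_q + 0.5·γ·B·N_γ
     = 32.384 × 64.2 + 0.5 × 14.367 × 2.3 × 79.5
     = 2079.1 + 1313.5 = 3392.6 kPa.
Net ultimate: q_net = 3392.6 − 32.384 = 3360.2 kPa.
q_all(net) = 3360.2 / 3.5 = 960.06 kPa.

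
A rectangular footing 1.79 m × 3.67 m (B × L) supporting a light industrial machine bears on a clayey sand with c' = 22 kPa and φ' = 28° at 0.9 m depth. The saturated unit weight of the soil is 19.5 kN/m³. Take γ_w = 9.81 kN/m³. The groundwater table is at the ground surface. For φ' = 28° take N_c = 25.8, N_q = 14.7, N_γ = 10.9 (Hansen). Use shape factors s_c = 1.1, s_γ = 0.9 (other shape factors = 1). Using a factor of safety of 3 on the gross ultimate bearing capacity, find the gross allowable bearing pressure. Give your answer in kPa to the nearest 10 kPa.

q_all ≈ 280 kPa

With the water table at the surface the whole profile is submerged: γ' = 19.5 − 9.81 = 9.69 kN/m³, so q = γ'·D_f = 8.721 kPa; the same γ' applies in the ½γBN_γ term.
q_ult = c·N_c·s_c + q·N_q + 0.5·γ·B·N_γ·s_γ
     = 22 × 25.8 × 1.1 + 8.721 × 14.7 + 0.5 × 9.69 × 1.79 × 10.9 × 0.9
     = 624.36 + 128.2 + 85.078 = 837.64 kPa.
q_all = 837.64 / 3 = 279.21 kPa.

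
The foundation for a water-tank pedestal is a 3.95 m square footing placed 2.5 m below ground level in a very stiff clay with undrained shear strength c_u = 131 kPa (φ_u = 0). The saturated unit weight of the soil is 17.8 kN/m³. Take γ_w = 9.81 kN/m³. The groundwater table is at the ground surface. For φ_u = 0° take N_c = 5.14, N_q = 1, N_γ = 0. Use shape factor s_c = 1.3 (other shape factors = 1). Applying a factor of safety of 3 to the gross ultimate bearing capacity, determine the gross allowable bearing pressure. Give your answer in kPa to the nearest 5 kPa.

q_all ≈ 300 kPa

With the water table at the surface the whole profile is submerged: γ' = 17.8 − 9.81 = 7.99 kN/m³, so q = γ'·D_f = 19.975 kPa.
q_ult = c·N_c·s_c + q·N_q
     = 131 × 5.14 × 1.3 + 19.975 × 1
     = 875.34 + 19.975 = 895.32 kPa.
q_all = q_ult / FS = 895.32 / 3 = 298.44 kPa.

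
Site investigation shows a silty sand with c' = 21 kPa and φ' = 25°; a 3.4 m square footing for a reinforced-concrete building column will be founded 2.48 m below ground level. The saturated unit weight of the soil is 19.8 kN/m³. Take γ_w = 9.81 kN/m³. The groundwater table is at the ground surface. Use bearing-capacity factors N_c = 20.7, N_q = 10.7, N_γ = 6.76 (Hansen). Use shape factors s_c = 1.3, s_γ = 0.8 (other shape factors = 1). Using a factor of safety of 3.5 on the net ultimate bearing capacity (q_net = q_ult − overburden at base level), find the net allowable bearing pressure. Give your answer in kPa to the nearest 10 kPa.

Water table at ground surface, so effective unit weight γ' = 19.8 − 9.81 = 9.99 kN/m³ is used throughout; overburden q = 9.99 × 2.48 = 24.775 kPa; the same γ' applies in the ½γBN_γ term.
Cohesion term c·N_c·s_c = 21 × 20.7 × 1.3 = 565.11 kPa; surcharge term q·N_q = 24.775 × 10.7 = 265.09 kPa; self-weight term 0.5·γ·B·N_γ·s_γ = 0.5 × 9.99 × 3.4 × 6.76 × 0.8 = 91.844 kPa.
q_ult = 565.11 + 265.09 + 91.844 = 922.05 kPa.
q_net = 922.05 − 24.775 = 897.27 kPa.
q_all(net) = 897.27 / 3.5 = 256.36 kPa.

q_all(net) ≈ 260 kPa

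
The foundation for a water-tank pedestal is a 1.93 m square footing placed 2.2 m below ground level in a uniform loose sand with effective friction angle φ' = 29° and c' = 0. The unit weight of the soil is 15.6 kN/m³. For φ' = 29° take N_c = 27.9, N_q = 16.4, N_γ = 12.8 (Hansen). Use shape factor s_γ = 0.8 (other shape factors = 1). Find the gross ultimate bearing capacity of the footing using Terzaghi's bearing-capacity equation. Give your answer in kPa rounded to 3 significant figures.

q_ult ≈ 717 kPa

Effective surcharge at the founding depth q = γ·D_f = 15.6 × 2.2 = 34.32 kPa.
q_ult = q·N_q + 0.5·γ·B·N_γ·s_γ
     = 34.32 × 16.4 + 0.5 × 15.6 × 1.93 × 12.8 × 0.8
     = 562.85 + 154.15 = 717 kPa.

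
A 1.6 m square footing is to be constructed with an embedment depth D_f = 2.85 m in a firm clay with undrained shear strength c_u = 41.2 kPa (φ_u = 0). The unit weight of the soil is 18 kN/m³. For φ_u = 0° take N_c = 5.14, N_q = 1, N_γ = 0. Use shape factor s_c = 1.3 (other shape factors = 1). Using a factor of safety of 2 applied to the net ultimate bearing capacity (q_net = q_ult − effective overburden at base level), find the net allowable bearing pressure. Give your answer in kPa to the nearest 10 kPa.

q_all(net) ≈ 140 kPa

Overburden at base level: q = 18 × 2.85 = 51.3 kPa.
Cohesion term c·N_c·s_c = 41.2 × 5.14 × 1.3 = 275.3 kPa; surcharge term q·N_q = 51.3 × 1 = 51.3 kPa.
q_ult = 275.3 + 51.3 = 326.6 kPa.
Net ultimate: q_net = 326.6 − 51.3 = 275.3 kPa.
q_all(net) = 275.3 / 2 = 137.65 kPa.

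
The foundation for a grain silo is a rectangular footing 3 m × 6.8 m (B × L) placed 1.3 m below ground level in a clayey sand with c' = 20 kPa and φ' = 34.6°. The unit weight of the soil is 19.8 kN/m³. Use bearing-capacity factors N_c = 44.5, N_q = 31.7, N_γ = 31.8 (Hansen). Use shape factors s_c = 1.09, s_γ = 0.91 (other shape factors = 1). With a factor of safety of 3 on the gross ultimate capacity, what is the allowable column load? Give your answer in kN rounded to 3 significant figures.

P_all ≈ 18000 kN

q = γ·D_f = 19.8 × 1.3 = 25.74 kPa.
c·N_c·s_c = 20 × 44.5 × 1.09 = 970.1 kPa
q·N_q = 25.74 × 31.7 = 815.96 kPa
0.5·γ·B·N_γ·s_γ = 0.5 × 19.8 × 3 × 31.8 × 0.91 = 859.46 kPa
q_ult = 970.1 + 815.96 + 859.46 = 2645.5 kPa.
Gross allowable pressure q_all = 2645.5 / 3 = 881.84 kPa.
Footing area = 20.4 m², so allowable column load = 881.84 × 20.4 = 17990 kN.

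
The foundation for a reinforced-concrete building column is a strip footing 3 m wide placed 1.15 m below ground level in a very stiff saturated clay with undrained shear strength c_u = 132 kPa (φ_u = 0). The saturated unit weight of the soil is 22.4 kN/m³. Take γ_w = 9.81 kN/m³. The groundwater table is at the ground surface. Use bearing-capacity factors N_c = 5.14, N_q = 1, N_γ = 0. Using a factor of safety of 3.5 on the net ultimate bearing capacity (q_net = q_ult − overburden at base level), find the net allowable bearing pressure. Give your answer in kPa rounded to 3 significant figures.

Water table at ground surface, so effective unit weight γ' = 22.4 − 9.81 = 12.59 kN/m³ is used throughout; overburden q = 12.59 × 1.15 = 14.478 kPa.
Cohesion term c·N_c = 132 × 5.14 = 678.48 kPa; surcharge term q·N_q = 14.478 × 1 = 14.478 kPa.
q_ult = 678.48 + 14.478 = 692.96 kPa.
q_net = 692.96 − 14.478 = 678.48 kPa.
q_all(net) = 678.48 / 3.5 = 193.85 kPa.

q_all(net) ≈ 194 kPa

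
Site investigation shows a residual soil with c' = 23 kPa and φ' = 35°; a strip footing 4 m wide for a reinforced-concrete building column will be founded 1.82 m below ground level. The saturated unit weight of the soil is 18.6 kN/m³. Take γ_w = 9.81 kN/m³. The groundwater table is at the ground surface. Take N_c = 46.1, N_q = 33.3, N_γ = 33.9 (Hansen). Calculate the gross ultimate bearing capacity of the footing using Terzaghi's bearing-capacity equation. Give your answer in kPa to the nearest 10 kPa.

With the water table at the surface the whole profile is submerged: γ' = 18.6 − 9.81 = 8.79 kN/m³, so q = γ'·D_f = 15.998 kPa; the same γ' applies in the ½γBN_γ term.
q_ult = c·N_c + q·N_q + 0.5·γ·B·N_γ
     = 23 × 46.1 + 15.998 × 33.3 + 0.5 × 8.79 × 4 × 33.9
     = 1060.3 + 532.73 + 595.96 = 2189 kPa.

q_ult ≈ 2190 kPa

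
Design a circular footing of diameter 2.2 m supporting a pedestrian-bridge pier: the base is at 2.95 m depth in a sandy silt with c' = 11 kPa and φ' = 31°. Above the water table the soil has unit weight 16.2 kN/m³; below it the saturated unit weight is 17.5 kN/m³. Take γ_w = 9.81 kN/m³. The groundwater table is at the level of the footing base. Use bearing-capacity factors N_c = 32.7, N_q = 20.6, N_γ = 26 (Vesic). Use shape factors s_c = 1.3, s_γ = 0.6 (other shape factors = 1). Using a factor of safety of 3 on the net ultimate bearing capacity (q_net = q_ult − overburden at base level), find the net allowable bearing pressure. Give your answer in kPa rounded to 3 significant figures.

Overburden at base level: q = 16.2 × 2.95 = 47.79 kPa.
Below the base the soil is submerged, so the ½γBN_γ term uses γ' = 17.5 − 9.81 = 7.69 kN/m³.
Cohesion term c·N_c·s_c = 11 × 32.7 × 1.3 = 467.61 kPa; surcharge term q·N_q = 47.79 × 20.6 = 984.47 kPa; self-weight term 0.5·γ·B·N_γ·s_γ = 0.5 × 7.69 × 2.2 × 26 × 0.6 = 131.96 kPa.
q_ult = 467.61 + 984.47 + 131.96 = 1584 kPa.
q_net = 1584 − 47.79 = 1536.3 kPa.
q_all(net) = 1536.3 / 3 = 512.08 kPa.

q_all(net) ≈ 512 kPa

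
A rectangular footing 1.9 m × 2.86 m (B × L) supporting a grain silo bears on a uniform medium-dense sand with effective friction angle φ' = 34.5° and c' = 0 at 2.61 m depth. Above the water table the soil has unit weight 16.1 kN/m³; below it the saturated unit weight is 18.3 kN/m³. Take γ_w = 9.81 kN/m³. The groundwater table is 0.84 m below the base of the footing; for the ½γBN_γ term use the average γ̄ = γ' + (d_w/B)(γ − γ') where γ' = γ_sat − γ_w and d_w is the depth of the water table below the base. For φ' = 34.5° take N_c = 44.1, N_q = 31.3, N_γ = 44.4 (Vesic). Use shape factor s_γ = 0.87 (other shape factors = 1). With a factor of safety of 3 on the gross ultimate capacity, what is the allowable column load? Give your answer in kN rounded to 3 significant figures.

Overburden at base level: q = 16.1 × 2.61 = 42.021 kPa.
The water table is 0.84 m below the base (< B = 1.9 m), so the ½γBN_γ term uses γ̄ = γ' + (d_w/B)(γ − γ') = 8.49 + (0.84/1.9)(16.1 − 8.49) = 11.854 kN/m³.
Surcharge term q·N_q = 42.021 × 31.3 = 1315.3 kPa; self-weight term 0.5·γ·B·N_γ·s_γ = 0.5 × 11.854 × 1.9 × 44.4 × 0.87 = 435.02 kPa.
q_ult = 1315.3 + 435.02 = 1750.3 kPa.
Gross allowable pressure q_all = 1750.3 / 3 = 583.42 kPa.
Footing area = 5.434 m², so allowable column load = 583.42 × 5.434 = 3170.3 kN.

P_all ≈ 3170 kN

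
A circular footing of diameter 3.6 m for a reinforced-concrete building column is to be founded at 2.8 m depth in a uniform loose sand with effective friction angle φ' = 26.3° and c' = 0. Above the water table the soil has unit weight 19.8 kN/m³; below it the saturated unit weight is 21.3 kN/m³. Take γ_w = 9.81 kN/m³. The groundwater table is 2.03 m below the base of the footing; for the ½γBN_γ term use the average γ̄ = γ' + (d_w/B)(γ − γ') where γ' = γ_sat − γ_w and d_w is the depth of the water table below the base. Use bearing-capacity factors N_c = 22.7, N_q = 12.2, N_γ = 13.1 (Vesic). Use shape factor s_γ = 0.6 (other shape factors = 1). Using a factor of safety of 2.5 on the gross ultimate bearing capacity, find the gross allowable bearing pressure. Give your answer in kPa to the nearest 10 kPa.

q_all ≈ 360 kPa

Effective surcharge at the founding depth q = γ·D_f = 19.8 × 2.8 = 55.44 kPa.
With d_w = 2.03 m < B, γ̄ = 11.49 + (2.03/3.6) × (19.8 − 11.49) = 16.176 kN/m³.
q_ult = q·N_q + 0.5·γ·B·N_γ·s_γ
     = 55.44 × 12.2 + 0.5 × 16.176 × 3.6 × 13.1 × 0.6
     = 676.37 + 228.86 = 905.22 kPa.
q_all = 905.22 / 2.5 = 362.09 kPa.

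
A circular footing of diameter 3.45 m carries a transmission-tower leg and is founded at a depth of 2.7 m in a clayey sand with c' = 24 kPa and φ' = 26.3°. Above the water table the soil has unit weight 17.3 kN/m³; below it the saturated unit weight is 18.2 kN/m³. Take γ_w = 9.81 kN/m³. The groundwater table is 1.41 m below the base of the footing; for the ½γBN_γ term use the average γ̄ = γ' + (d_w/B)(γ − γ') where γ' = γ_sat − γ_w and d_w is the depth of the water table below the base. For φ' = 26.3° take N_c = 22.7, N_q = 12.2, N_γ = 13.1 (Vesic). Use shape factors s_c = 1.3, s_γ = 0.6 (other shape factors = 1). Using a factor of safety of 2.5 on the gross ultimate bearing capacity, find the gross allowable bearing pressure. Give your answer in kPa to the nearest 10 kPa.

q = γ·D_f = 17.3 × 2.7 = 46.71 kPa.
γ' = 8.39 kN/m³; averaging over the depth B below the base, γ̄ = γ' + (d_w/B)(γ − γ') = 12.031 kN/m³.
c·N_c·s_c = 24 × 22.7 × 1.3 = 708.24 kPa
q·N_q = 46.71 × 12.2 = 569.86 kPa
0.5·γ·B·N_γ·s_γ = 0.5 × 12.031 × 3.45 × 13.1 × 0.6 = 163.13 kPa
q_ult = 708.24 + 569.86 + 163.13 = 1441.2 kPa.
q_all = 1441.2 / 2.5 = 576.49 kPa.

q_all ≈ 580 kPa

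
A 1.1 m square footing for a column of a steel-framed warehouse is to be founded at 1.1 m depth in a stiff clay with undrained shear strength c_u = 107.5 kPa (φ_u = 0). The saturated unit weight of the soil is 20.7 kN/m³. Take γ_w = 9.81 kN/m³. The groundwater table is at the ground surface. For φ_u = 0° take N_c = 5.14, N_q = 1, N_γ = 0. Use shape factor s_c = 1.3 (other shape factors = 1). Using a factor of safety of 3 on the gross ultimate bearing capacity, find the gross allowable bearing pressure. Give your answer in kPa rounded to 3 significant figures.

With the water table at the surface the whole profile is submerged: γ' = 20.7 − 9.81 = 10.89 kN/m³, so q = γ'·D_f = 11.979 kPa.
q_ult = c·N_c·s_c + q·N_q
     = 107.5 × 5.14 × 1.3 + 11.979 × 1
     = 718.31 + 11.979 = 730.29 kPa.
q_all = 730.29 / 3 = 243.43 kPa.

q_all ≈ 243 kPa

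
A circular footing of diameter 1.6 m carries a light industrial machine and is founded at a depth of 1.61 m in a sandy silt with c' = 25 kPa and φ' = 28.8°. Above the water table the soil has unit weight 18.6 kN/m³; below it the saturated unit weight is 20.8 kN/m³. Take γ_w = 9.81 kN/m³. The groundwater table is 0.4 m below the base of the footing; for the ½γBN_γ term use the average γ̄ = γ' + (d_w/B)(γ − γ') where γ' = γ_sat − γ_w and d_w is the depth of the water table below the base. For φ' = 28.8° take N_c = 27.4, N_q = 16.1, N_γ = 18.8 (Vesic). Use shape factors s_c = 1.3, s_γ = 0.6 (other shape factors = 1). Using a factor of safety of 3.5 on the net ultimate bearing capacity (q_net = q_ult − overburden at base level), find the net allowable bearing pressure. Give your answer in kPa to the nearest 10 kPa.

Effective surcharge at the founding depth q = γ·D_f = 18.6 × 1.61 = 29.946 kPa.
With d_w = 0.4 m < B, γ̄ = 10.99 + (0.4/1.6) × (18.6 − 10.99) = 12.893 kN/m³.
q_ult = c·N_c·s_c + q·N_q + 0.5·γ·B·N_γ·s_γ
     = 25 × 27.4 × 1.3 + 29.946 × 16.1 + 0.5 × 12.893 × 1.6 × 18.8 × 0.6
     = 890.5 + 482.13 + 116.34 = 1489 kPa.
q_net = 1489 − 29.946 = 1459 kPa.
q_all(net) = 1459 / 3.5 = 416.86 kPa.

q_all(net) ≈ 420 kPa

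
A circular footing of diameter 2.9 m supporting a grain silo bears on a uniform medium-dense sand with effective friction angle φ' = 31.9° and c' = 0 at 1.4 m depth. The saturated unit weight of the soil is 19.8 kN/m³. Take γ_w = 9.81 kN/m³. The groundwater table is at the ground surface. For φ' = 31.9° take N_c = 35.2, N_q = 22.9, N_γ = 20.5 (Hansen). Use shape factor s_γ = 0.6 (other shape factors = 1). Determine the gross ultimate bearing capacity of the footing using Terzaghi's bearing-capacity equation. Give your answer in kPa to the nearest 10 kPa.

With the water table at the surface the whole profile is submerged: γ' = 19.8 − 9.81 = 9.99 kN/m³, so q = γ'·D_f = 13.986 kPa; the same γ' applies in the ½γBN_γ term.
q_ult = q·N_q + 0.5·γ·B·N_γ·s_γ
     = 13.986 × 22.9 + 0.5 × 9.99 × 2.9 × 20.5 × 0.6
     = 320.28 + 178.17 = 498.45 kPa.

q_ult ≈ 500 kPa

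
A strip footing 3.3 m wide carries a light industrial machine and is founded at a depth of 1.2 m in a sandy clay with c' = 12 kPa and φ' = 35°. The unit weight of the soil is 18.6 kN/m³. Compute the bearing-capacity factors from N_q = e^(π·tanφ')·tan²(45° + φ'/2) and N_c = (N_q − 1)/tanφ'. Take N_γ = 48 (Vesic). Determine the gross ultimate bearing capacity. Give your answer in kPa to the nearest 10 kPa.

tan35° = 0.7002, so N_q = e^(π×0.7002)·tan²(62.5°) = 9.023 × 3.69 = 33.3.
N_c = (33.3 − 1)/tan35° = 46.12.
Overburden at base level: q = 18.6 × 1.2 = 22.32 kPa.
Cohesion term c·N_c = 12 × 46.124 = 553.48 kPa; surcharge term q·N_q = 22.32 × 33.296 = 743.17 kPa; self-weight term 0.5·γ·B·N_γ = 0.5 × 18.6 × 3.3 × 48 = 1473.1 kPa.
q_ult = 553.48 + 743.17 + 1473.1 = 2769.8 kPa.

q_ult ≈ 2770 kPa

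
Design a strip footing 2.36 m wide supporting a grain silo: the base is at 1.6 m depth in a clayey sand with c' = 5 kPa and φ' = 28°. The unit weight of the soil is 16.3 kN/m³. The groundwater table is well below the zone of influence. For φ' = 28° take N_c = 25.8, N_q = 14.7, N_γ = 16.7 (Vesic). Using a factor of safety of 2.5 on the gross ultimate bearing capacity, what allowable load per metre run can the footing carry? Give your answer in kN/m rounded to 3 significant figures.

≈ 787 kN/m

Overburden at base level: q = 16.3 × 1.6 = 26.08 kPa.
Cohesion term c·N_c = 5 × 25.8 = 129 kPa; surcharge term q·N_q = 26.08 × 14.7 = 383.38 kPa; self-weight term 0.5·γ·B·N_γ = 0.5 × 16.3 × 2.36 × 16.7 = 321.21 kPa.
q_ult = 129 + 383.38 + 321.21 = 833.58 kPa.
Gross allowable pressure q_all = 833.58 / 2.5 = 333.43 kPa.
Allowable wall load = q_all × B = 333.43 × 2.36 = 786.9 kN per metre run.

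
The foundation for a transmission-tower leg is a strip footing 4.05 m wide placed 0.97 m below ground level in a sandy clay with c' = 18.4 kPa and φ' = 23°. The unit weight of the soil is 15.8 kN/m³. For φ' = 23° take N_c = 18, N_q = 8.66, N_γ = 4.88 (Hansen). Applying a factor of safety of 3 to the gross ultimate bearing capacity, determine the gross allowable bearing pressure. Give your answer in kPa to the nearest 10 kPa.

q_all ≈ 210 kPa

Overburden at base level: q = 15.8 × 0.97 = 15.326 kPa.
Cohesion term c·N_c = 18.4 × 18 = 331.2 kPa; surcharge term q·N_q = 15.326 × 8.66 = 132.72 kPa; self-weight term 0.5·γ·B·N_γ = 0.5 × 15.8 × 4.05 × 4.88 = 156.14 kPa.
q_ult = 331.2 + 132.72 + 156.14 = 620.06 kPa.
q_all = q_ult / FS = 620.06 / 3 = 206.69 kPa.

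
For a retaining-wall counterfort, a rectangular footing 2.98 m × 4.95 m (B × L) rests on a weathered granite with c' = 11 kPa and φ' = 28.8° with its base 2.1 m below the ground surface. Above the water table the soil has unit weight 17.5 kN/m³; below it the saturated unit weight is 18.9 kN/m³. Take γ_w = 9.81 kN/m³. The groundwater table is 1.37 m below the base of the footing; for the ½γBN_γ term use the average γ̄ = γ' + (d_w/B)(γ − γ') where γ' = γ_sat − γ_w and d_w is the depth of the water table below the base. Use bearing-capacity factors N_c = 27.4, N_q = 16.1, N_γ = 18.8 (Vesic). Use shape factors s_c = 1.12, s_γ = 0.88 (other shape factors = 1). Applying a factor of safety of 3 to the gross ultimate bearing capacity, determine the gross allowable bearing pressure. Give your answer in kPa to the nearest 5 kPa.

q_all ≈ 415 kPa

Effective surcharge at the founding depth q = γ·D_f = 17.5 × 2.1 = 36.75 kPa.
With d_w = 1.37 m < B, γ̄ = 9.09 + (1.37/2.98) × (17.5 − 9.09) = 12.956 kN/m³.
q_ult = c·N_c·s_c + q·N_q + 0.5·γ·B·N_γ·s_γ
     = 11 × 27.4 × 1.12 + 36.75 × 16.1 + 0.5 × 12.956 × 2.98 × 18.8 × 0.88
     = 337.57 + 591.68 + 319.38 = 1248.6 kPa.
q_all = q_ult / FS = 1248.6 / 3 = 416.21 kPa.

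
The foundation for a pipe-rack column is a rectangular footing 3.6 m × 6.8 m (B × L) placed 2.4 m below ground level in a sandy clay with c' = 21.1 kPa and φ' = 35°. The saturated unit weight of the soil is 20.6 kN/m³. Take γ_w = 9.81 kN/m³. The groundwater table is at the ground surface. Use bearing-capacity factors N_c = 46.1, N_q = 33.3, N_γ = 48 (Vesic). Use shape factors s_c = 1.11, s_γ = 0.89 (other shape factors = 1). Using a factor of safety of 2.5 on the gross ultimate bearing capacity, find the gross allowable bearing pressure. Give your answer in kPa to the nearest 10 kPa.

q_all ≈ 1110 kPa

γ' = 20.6 − 9.81 = 10.79 kN/m³ (submerged throughout). q = 10.79 × 2.4 = 25.896 kPa; the same γ' applies in the ½γBN_γ term.
c·N_c·s_c = 21.1 × 46.1 × 1.11 = 1079.7 kPa
q·N_q = 25.896 × 33.3 = 862.34 kPa
0.5·γ·B·N_γ·s_γ = 0.5 × 10.79 × 3.6 × 48 × 0.89 = 829.71 kPa
q_ult = 1079.7 + 862.34 + 829.71 = 2771.8 kPa.
q_all = 2771.8 / 2.5 = 1108.7 kPa.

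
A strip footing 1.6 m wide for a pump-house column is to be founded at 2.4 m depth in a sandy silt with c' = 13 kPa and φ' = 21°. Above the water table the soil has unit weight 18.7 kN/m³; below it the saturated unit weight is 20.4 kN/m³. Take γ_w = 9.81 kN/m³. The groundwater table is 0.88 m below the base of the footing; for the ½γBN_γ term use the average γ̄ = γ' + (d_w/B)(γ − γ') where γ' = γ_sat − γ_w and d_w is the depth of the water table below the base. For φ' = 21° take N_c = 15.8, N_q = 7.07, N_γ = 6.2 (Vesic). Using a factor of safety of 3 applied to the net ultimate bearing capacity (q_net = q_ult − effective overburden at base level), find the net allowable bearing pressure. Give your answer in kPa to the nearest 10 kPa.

q_all(net) ≈ 180 kPa

Effective surcharge at the founding depth q = γ·D_f = 18.7 × 2.4 = 44.88 kPa.
With d_w = 0.88 m < B, γ̄ = 10.59 + (0.88/1.6) × (18.7 − 10.59) = 15.05 kN/m³.
q_ult = c·N_c + q·N_q + 0.5·γ·B·N_γ
     = 13 × 15.8 + 44.88 × 7.07 + 0.5 × 15.05 × 1.6 × 6.2
     = 205.4 + 317.3 + 74.65 = 597.35 kPa.
Net ultimate: q_net = 597.35 − 44.88 = 552.47 kPa.
q_all(net) = 552.47 / 3 = 184.16 kPa.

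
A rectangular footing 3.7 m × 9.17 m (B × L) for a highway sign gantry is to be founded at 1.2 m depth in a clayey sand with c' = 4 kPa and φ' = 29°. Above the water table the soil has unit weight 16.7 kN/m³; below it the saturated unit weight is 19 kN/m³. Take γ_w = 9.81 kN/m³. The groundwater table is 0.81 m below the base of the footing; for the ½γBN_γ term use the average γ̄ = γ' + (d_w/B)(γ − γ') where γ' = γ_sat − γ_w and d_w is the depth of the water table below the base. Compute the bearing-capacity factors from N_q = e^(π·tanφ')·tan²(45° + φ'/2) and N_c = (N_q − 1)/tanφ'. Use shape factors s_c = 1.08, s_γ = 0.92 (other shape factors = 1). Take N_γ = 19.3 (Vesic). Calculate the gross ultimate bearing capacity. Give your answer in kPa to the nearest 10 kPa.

tan29° = 0.5543, so N_q = e^(π×0.5543)·tan²(59.5°) = 5.705 × 2.882 = 16.44.
N_c = (16.44 − 1)/tan29° = 27.86.
Overburden at base level: q = 16.7 × 1.2 = 20.04 kPa.
The water table is 0.81 m below the base (< B = 3.7 m), so the ½γBN_γ term uses γ̄ = γ' + (d_w/B)(γ − γ') = 9.19 + (0.81/3.7)(16.7 − 9.19) = 10.834 kN/m³.
Cohesion term c·N_c·s_c = 4 × 27.86 × 1.08 = 120.36 kPa; surcharge term q·N_q = 20.04 × 16.443 = 329.52 kPa; self-weight term 0.5·γ·B·N_γ·s_γ = 0.5 × 10.834 × 3.7 × 19.3 × 0.92 = 355.88 kPa.
q_ult = 120.36 + 329.52 + 355.88 = 805.77 kPa.

q_ult ≈ 810 kPa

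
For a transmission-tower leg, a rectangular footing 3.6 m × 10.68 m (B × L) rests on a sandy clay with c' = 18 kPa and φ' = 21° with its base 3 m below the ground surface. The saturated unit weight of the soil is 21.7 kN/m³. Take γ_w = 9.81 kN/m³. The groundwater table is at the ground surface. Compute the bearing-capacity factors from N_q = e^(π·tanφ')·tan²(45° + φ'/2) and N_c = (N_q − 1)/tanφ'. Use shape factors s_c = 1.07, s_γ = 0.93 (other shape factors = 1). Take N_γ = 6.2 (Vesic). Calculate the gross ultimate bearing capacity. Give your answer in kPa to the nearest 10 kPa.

q_ult ≈ 680 kPa

tan21° = 0.3839, so N_q = e^(π×0.3839)·tan²(55.5°) = 3.34 × 2.117 = 7.07.
N_c = (7.07 − 1)/tan21° = 15.81.
Water table at ground surface, so effective unit weight γ' = 21.7 − 9.81 = 11.89 kN/m³ is used throughout; overburden q = 11.89 × 3 = 35.67 kPa; the same γ' applies in the ½γBN_γ term.
Cohesion term c·N_c·s_c = 18 × 15.815 × 1.07 = 304.59 kPa; surcharge term q·N_q = 35.67 × 7.0708 = 252.21 kPa; self-weight term 0.5·γ·B·N_γ·s_γ = 0.5 × 11.89 × 3.6 × 6.2 × 0.93 = 123.4 kPa.
q_ult = 304.59 + 252.21 + 123.4 = 680.21 kPa.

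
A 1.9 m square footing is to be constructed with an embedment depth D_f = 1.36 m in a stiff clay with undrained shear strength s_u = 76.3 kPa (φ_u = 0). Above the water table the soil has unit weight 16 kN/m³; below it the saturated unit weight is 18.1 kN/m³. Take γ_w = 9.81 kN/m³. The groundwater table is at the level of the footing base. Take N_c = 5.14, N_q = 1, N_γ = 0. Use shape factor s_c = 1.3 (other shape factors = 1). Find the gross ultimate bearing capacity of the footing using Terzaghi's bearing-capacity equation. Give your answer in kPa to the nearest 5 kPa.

Overburden at base level: q = 16 × 1.36 = 21.76 kPa.
Cohesion term c·N_c·s_c = 76.3 × 5.14 × 1.3 = 509.84 kPa; surcharge term q·N_q = 21.76 × 1 = 21.76 kPa.
q_ult = 509.84 + 21.76 = 531.6 kPa.

q_ult ≈ 530 kPa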